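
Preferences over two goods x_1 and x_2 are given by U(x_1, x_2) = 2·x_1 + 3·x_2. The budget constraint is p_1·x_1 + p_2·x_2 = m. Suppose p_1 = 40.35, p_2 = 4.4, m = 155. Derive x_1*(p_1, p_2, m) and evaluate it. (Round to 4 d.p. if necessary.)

x_1* = 0

x_2 gives more utility per dollar, so spend all income on x_2: x_2* = m/p_2, x_1* = 0.
Numerically: x_1* = 0, x_2* = 35.2273.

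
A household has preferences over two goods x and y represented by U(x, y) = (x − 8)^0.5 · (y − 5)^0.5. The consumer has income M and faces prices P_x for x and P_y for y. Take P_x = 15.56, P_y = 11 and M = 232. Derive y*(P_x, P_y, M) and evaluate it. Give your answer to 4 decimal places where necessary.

y* = 7.3873

Discretionary income = 232 − 8·15.56 − 5·11 = 52.52; y* = 5 + 0.5·52.52/11 = 7.3873.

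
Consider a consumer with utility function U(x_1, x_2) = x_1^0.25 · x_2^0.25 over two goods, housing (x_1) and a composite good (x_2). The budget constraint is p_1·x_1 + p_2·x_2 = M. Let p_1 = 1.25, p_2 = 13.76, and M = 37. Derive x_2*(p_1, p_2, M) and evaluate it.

MU_x_1/MU_x_2 = (0.25·x_2)/(0.25·x_1); tangency sets this equal to p_1/p_2.
Rearranging, p_2·x_2 = p_1·x_1. Substituting into the budget gives p_1·x_1·(1 + 1) = M.
Demand: x_1*(p_1,p_2,M) = 0.5·M/p_1 and x_2* = 0.5·M/p_2.
At p_1=1.25, p_2=13.76, M=37: x_2* = 0.5·37/13.76 = 1.3445.

x_2* = 1.3445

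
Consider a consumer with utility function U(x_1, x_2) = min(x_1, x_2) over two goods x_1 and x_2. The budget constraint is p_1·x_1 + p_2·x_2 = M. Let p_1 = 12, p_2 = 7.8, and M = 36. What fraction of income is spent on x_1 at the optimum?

share on x_1 = 0.6061

With perfect complements, no substitution: consume in ratio x_1:x_2 = 1:1.
Budget: p_1·x_1 + p_2·x_1 = M, so (p_1 + p_2)·x_1 = M.
Demand: x_1*(p_1,p_2,M) = M/(p_1 + p_2), x_2* = M/(p_1 + p_2).
Here 12 + 7.8 = 19.8, giving x_1* = 1.8182 and x_2* = 1.8182.
Expenditure on x_1: 12·1.8182 = 21.8182; share = 0.6061.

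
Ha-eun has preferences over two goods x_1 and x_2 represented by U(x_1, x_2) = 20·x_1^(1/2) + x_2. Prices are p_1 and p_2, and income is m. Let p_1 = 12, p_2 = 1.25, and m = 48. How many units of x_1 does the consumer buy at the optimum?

x_1* = 1.0851

MU_x_1 = 10/√x_1, MU_x_2 = 1. Tangency: 10/√x_1 = p_1/p_2.
Thus x_1* = (10·p_2/p_1)² — independent of m — with the rest of income spent on x_2.
Plugging in: x_1* = (10·1.25/12)² = 1.0851.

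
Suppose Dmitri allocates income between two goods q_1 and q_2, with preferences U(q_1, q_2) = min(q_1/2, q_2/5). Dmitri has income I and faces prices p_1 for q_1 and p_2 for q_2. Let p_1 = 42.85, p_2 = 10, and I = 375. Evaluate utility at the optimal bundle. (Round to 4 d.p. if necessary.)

Leontief preferences: the optimum is at the kink where q_1/2 = q_2/5, i.e. q_2 = (5/2)·q_1.
Budget: p_1·q_1 + p_2·(5/2)·q_1 = I, so (2·p_1 + 5·p_2)·q_1 = 2·I.
Demand: q_1*(p_1,p_2,I) = 2·I/(2·p_1 + 5·p_2), q_2* = 5·I/(2·p_1 + 5·p_2).
Here 2·42.85 + 5·10 = 135.7, giving q_1* = 5.5269 and q_2* = 13.8172.
Utility at the optimum: U(5.5269, 13.8172) = 2.7634.

V = 2.7634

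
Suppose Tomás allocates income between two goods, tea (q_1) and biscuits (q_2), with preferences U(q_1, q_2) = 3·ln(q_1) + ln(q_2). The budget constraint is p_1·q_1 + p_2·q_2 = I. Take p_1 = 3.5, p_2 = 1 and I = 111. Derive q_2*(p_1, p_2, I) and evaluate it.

The MRS is 3·q_2/q_1. Set MRS = p_1/p_2.
So 3·p_2·q_2 = p_1·q_1; combined with the budget, a share 0.75 of income goes to q_1.
Demand: q_1*(p_1,p_2,I) = 0.75·I/p_1 and q_2* = 0.25·I/p_2.
At p_1=3.5, p_2=1, I=111: q_2* = 0.25·111/1 = 27.75.

q_2* = 27.75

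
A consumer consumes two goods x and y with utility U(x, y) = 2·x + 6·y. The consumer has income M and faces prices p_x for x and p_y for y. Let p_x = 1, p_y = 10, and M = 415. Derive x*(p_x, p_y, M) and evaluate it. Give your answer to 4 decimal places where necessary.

Linear utility — the consumer picks whichever good has higher MU/price: 2/1 = 2 vs 6/10 = 0.6.
x gives more utility per dollar, so spend all income on x: x* = M/p_x, y* = 0.
Numerically: x* = 415, y* = 0.

x* = 415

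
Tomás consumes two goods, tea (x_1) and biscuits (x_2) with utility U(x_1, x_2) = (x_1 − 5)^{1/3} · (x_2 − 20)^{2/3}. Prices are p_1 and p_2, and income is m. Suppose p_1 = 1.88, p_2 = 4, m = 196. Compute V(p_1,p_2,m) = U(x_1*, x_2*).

V = 18.1369

After buying the subsistence bundle (5, 20), a share 1/3 of the remaining income goes to x_1: x_1* = 5 + 1/3·(m − 5p_1 − 20p_2)/p_1.
Discretionary income = 196 − 5·1.88 − 20·4 = 106.6; x_1* = 5 + 1/3·106.6/1.88 = 23.9007; x_2* = 20 + 2/3·106.6/4 = 37.7667.
Utility at the optimum: U(23.9007, 37.7667) = 18.1369.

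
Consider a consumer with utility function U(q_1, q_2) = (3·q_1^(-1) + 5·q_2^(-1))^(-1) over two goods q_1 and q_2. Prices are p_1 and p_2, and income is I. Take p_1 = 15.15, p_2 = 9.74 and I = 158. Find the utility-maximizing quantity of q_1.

q_1* = 5.1245

Substitute q_2 = (q_2/q_1)·q_1 into the budget: q_1* = I/(p_1 + p_2·(q_2/q_1)).
Numerically q_2/q_1 = 1.610094, so q_1* = 158/(15.15 + 9.74·1.610094) = 5.1245.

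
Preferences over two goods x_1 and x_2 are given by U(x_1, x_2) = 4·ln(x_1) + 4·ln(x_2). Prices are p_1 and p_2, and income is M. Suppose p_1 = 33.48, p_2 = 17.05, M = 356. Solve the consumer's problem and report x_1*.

x_1* = 5.3166

The MRS is x_2/x_1. Set MRS = p_1/p_2.
Rearranging, p_2·x_2 = p_1·x_1. Substituting into the budget gives p_1·x_1·(1 + 1) = M.
Demand: x_1*(p_1,p_2,M) = 0.5·M/p_1 and x_2* = 0.5·M/p_2.
At p_1=33.48, p_2=17.05, M=356: x_1* = 0.5·356/33.48 = 5.3166.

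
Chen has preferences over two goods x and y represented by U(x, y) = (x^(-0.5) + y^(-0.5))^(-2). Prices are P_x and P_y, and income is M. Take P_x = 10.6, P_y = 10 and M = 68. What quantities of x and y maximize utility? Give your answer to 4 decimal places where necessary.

MU_x ∝ x^(-1.5), MU_y ∝ y^(-1.5), so MRS = (y/x)^(1.5) = P_x/P_y.
Solve for the ratio: y/x = [P_x/P_y]^(2/3).
Substitute y = (y/x)·x into the budget: x* = M/(P_x + P_y·(y/x)).
Numerically y/x = 1.03961, so x* = 68/(10.6 + 10·1.03961) = 3.2387 and y* = 1.03961·3.2387 = 3.367.

x* = 3.2387, y* = 3.367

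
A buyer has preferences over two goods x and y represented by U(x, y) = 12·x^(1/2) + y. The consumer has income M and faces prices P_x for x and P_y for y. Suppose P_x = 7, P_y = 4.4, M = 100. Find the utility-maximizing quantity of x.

Plugging in: x* = (6·4.4/7)² = 14.2237.

x* = 14.2237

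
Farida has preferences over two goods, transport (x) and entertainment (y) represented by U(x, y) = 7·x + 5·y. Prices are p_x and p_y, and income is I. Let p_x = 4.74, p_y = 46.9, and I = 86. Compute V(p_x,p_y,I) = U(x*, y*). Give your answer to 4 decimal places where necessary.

V = 127.0042

Perfect substitutes: compare marginal utility per dollar. 7/p_x vs 5/p_y → 1.4768 vs 0.1066.
x gives more utility per dollar, so spend all income on x: x* = I/p_x, y* = 0.
Numerically: x* = 18.1435, y* = 0.
Utility at the optimum: U(18.1435, 0) = 127.0042.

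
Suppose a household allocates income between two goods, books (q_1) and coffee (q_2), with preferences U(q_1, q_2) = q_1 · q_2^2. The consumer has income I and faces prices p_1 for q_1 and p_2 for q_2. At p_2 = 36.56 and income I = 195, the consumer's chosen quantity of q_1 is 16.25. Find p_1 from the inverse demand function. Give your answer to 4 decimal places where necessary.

Tangency: MRS = (1/2)·q_2/q_1 = p_1/p_2.
Rearranging, p_2·q_2 = 2·p_1·q_1. Substituting into the budget gives p_1·q_1·(1 + 2) = I.
Demand: q_1*(p_1,p_2,I) = 1/3·I/p_1 and q_2* = 2/3·I/p_2.
Set q_1* = 16.25 in the demand function and solve for p_1: p_1 = 4.

p_1 = 4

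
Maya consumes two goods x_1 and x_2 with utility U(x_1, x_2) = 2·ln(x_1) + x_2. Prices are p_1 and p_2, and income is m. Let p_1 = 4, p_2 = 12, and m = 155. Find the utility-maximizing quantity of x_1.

MU_x_1 = 2/x_1, MU_x_2 = 1. Tangency: 2/x_1 = p_1/p_2.
So x_1*(p_1,p_2) = 2·p_2/p_1, independent of income; and x_2* = (m − 2·p_2)/p_2.
At the given prices: x_1* = 2·12/4 = 6.

x_1* = 6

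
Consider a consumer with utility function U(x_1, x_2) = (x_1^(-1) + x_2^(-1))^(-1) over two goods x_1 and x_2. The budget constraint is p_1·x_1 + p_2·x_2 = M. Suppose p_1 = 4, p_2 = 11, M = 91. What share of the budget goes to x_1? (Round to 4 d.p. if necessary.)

MU_x_1 ∝ x_1^(-2), MU_x_2 ∝ x_2^(-2), so MRS = (x_2/x_1)^(2) = p_1/p_2.
Solve for the ratio: x_2/x_1 = [p_1/p_2]^(0.5).
Substitute x_2 = (x_2/x_1)·x_1 into the budget: x_1* = M/(p_1 + p_2·(x_2/x_1)).
Numerically x_2/x_1 = 0.603023, so x_1* = 91/(4 + 11·0.603023) = 8.5581 and x_2* = 0.603023·8.5581 = 5.1607.
Expenditure on x_1: 4·8.5581 = 34.2322; share = 0.3762.

share on x_1 = 0.3762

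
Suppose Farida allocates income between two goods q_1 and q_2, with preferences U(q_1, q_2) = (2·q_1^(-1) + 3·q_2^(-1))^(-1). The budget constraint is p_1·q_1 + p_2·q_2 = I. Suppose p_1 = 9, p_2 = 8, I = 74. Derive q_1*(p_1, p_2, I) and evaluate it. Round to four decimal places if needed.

q_1* = 3.8159

From the CES first-order condition, (2/3)·(q_2/q_1)^(2) = p_1/p_2.
Solve for the ratio: q_2/q_1 = [(3/2)·p_1/p_2]^(0.5).
Substitute q_2 = (q_2/q_1)·q_1 into the budget: q_1* = I/(p_1 + p_2·(q_2/q_1)).
Numerically q_2/q_1 = 1.299038, so q_1* = 74/(9 + 8·1.299038) = 3.8159.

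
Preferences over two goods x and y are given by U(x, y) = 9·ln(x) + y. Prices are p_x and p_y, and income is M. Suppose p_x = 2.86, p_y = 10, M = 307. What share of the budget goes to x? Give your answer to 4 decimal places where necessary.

MU_x = 9/x, MU_y = 1. Tangency: 9/x = p_x/p_y.
So x*(p_x,p_y) = 9·p_y/p_x, independent of income; and y* = (M − 9·p_y)/p_y.
At the given prices: x* = 9·10/2.86 = 31.4685, and y* = 21.7.
Expenditure on x: 2.86·31.4685 = 90; share = 0.2932.

share on x = 0.2932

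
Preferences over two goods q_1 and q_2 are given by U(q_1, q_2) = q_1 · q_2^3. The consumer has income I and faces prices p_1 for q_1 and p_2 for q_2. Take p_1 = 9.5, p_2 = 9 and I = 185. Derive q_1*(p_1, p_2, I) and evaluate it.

q_1* = 4.8684

Demand: q_1*(p_1,p_2,I) = 0.25·I/p_1 and q_2* = 0.75·I/p_2.
At p_1=9.5, p_2=9, I=185: q_1* = 0.25·185/9.5 = 4.8684.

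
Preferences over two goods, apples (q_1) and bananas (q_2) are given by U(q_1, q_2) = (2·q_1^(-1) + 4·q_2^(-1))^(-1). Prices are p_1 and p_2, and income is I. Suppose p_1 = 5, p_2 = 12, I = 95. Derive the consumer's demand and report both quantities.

q_1* = 5.9545, q_2* = 5.4356

Numerically q_2/q_1 = 0.912871, so q_1* = 95/(5 + 12·0.912871) = 5.9545 and q_2* = 0.912871·5.9545 = 5.4356.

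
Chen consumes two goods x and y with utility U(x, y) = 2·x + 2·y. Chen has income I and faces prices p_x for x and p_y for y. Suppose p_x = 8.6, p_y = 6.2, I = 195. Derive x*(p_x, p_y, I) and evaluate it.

x* = 0

Perfect substitutes: compare marginal utility per dollar. 2/p_x vs 2/p_y → 0.2326 vs 0.3226.
y gives more utility per dollar, so spend all income on y: y* = I/p_y, x* = 0.
Numerically: x* = 0, y* = 31.4516.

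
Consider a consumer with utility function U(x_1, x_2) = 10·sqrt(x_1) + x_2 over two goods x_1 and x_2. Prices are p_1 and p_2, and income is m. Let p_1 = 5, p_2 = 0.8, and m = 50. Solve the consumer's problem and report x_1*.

x_1* = 0.64

Set MRS = p_1/p_2: 5·x_1^(−1/2) = p_1/p_2.
Solve: √x_1 = 5·p_2/p_1, so x_1*(p_1,p_2) = (5·p_2/p_1)², and x_2* = (m − p_1·x_1*)/p_2.
Plugging in: x_1* = (5·0.8/5)² = 0.64.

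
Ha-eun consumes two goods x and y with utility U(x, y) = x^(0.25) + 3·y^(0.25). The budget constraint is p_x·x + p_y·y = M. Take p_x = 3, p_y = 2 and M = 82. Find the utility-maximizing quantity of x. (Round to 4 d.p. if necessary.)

x* = 4.5916

MU_x ∝ x^(-0.75), MU_y ∝ 3·y^(-0.75), so MRS = (1/3)·(y/x)^(0.75) = p_x/p_y.
Solve for the ratio: y/x = [3·p_x/p_y]^(4/3).
With the ratio pinned down, the budget gives x* = M/(p_x + p_y·(y/x)) and y* = (y/x)·x*.
Numerically y/x = 7.429336, so x* = 82/(3 + 2·7.429336) = 4.5916.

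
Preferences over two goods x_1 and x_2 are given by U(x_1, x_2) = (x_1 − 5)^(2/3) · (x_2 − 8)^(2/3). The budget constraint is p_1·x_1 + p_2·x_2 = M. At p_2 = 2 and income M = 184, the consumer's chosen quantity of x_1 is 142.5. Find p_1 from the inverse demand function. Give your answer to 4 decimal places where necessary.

p_1 = 0.6

This is Cobb-Douglas in (x_1−5, x_2−8): tangency gives 2/3·p_2·(x_2−8) = 2/3·p_1·(x_1−5).
After buying the subsistence bundle (5, 8), a share 0.5 of the remaining income goes to x_1: x_1* = 5 + 0.5·(M − 5p_1 − 8p_2)/p_1.
Set x_1* = 142.5 in the demand function and solve for p_1: p_1 = 0.6.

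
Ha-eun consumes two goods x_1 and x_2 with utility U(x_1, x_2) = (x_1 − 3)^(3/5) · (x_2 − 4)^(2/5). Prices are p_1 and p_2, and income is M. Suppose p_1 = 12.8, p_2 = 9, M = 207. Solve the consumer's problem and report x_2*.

x_2* = 9.8933

Let x_1' = x_1−3, x_2' = x_2−4. MRS = (3/2)·x_2'/x_1' = p_1/p_2.
After buying the subsistence bundle (3, 4), a share 0.6 of the remaining income goes to x_1: x_1* = 3 + 0.6·(M − 3p_1 − 4p_2)/p_1.
Discretionary income = 207 − 3·12.8 − 4·9 = 132.6; x_2* = 4 + 0.4·132.6/9 = 9.8933.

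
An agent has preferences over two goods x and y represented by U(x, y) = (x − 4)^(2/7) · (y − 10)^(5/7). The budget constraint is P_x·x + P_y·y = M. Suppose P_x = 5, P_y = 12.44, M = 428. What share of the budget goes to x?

MRS = (2/5)·(y−10)/(x−4). Tangency with P_x/P_y gives y−10 = (5/2)·(P_x/P_y)·(x−4).
Substituting into the budget: x* = 4 + 2/7·(M − 4·P_x − 10·P_y)/P_x, and y* = 10 + 5/7·(…)/P_y.
Discretionary income = 428 − 4·5 − 10·12.44 = 283.6; x* = 4 + 2/7·283.6/5 = 20.2057; y* = 10 + 5/7·283.6/12.44 = 26.2839.
Expenditure on x: 5·20.2057 = 101.0286; share = 0.236.

share on x = 0.236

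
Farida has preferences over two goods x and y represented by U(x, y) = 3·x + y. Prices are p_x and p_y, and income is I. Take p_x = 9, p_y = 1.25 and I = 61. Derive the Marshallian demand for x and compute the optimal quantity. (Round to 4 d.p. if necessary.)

Numerically: x* = 0, y* = 48.8.

x* = 0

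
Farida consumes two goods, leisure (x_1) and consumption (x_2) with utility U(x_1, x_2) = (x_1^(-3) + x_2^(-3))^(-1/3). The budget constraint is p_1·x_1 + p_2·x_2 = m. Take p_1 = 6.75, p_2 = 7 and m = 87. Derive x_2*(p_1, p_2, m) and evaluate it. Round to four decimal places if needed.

From the CES first-order condition, (x_2/x_1)^(4) = p_1/p_2.
Hence x_2/x_1 = (p_1/p_2)^(1/(4)), i.e. raised to the 0.25 power.
With the ratio pinned down, the budget gives x_1* = m/(p_1 + p_2·(x_2/x_1)) and x_2* = (x_2/x_1)·x_1*.
Numerically x_2/x_1 = 0.990949, so x_1* = 87/(6.75 + 7·0.990949) = 6.3566 and x_2* = 0.990949·6.3566 = 6.299.

x_2* = 6.299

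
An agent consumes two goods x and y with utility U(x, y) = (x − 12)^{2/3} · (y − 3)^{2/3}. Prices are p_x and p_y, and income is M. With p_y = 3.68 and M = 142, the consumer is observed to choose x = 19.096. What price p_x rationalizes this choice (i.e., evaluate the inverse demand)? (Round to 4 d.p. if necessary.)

MRS = (y−3)/(x−12). Tangency with p_x/p_y gives y−3 = (p_x/p_y)·(x−12).
Substituting into the budget: x* = 12 + 0.5·(M − 12·p_x − 3·p_y)/p_x, and y* = 3 + 0.5·(…)/p_y.
Set x* = 19.096 in the demand function and solve for p_x: p_x = 5.

p_x = 5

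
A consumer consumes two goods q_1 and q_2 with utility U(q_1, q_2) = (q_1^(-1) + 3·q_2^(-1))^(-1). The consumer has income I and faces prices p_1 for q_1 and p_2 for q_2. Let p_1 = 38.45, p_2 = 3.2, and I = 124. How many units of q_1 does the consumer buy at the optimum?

q_1* = 2.1504

MRS = MU_q_1/MU_q_2 = (1/3)·(q_2/q_1)^(2). Set equal to p_1/p_2.
Solve for the ratio: q_2/q_1 = [3·p_1/p_2]^(0.5).
Substitute q_2 = (q_2/q_1)·q_1 into the budget: q_1* = I/(p_1 + p_2·(q_2/q_1)).
Numerically q_2/q_1 = 6.003905, so q_1* = 124/(38.45 + 3.2·6.003905) = 2.1504.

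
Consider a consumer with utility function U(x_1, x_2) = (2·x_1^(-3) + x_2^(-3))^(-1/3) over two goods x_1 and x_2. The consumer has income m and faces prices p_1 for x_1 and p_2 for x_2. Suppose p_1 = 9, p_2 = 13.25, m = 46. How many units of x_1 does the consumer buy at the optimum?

MU_x_1 ∝ 2·x_1^(-4), MU_x_2 ∝ x_2^(-4), so MRS = 2·(x_2/x_1)^(4) = p_1/p_2.
Hence x_2/x_1 = ((1/2)·p_1/p_2)^(1/(4)), i.e. raised to the 0.25 power.
Substitute x_2 = (x_2/x_1)·x_1 into the budget: x_1* = m/(p_1 + p_2·(x_2/x_1)).
Numerically x_2/x_1 = 0.763395, so x_1* = 46/(9 + 13.25·0.763395) = 2.4065.

x_1* = 2.4065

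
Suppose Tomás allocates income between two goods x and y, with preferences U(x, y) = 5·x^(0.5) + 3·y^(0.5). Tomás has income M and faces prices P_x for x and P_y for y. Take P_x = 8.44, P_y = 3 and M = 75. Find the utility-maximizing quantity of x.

x* = 4.4149

From the CES first-order condition, (5/3)·(y/x)^(0.5) = P_x/P_y.
Hence y/x = ((3/5)·P_x/P_y)^(1/(0.5)), i.e. raised to the 2 power.
Substitute y = (y/x)·x into the budget: x* = M/(P_x + P_y·(y/x)).
Numerically y/x = 2.849344, so x* = 75/(8.44 + 3·2.849344) = 4.4149.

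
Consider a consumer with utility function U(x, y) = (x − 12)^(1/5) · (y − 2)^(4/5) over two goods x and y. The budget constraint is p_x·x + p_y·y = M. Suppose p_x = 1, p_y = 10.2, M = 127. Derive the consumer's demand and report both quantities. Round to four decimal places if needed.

Discretionary income = 127 − 12·1 − 2·10.2 = 94.6; x* = 12 + 0.2·94.6/1 = 30.92; y* = 2 + 0.8·94.6/10.2 = 9.4196.

x* = 30.92, y* = 9.4196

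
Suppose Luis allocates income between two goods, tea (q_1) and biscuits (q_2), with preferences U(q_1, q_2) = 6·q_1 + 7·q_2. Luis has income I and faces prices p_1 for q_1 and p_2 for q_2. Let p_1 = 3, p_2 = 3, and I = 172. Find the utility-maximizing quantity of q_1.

q_2 gives more utility per dollar, so spend all income on q_2: q_2* = I/p_2, q_1* = 0.
Numerically: q_1* = 0, q_2* = 57.3333.

q_1* = 0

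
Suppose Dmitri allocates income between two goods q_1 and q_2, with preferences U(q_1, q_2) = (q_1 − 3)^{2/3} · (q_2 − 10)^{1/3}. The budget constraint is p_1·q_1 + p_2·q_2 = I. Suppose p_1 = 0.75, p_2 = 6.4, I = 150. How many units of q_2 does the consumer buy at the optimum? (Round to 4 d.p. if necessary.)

MRS = 2·(q_2−10)/(q_1−3). Tangency with p_1/p_2 gives q_2−10 = (1/2)·(p_1/p_2)·(q_1−3).
After buying the subsistence bundle (3, 10), a share 2/3 of the remaining income goes to q_1: q_1* = 3 + 2/3·(I − 3p_1 − 10p_2)/p_1.
Discretionary income = 150 − 3·0.75 − 10·6.4 = 83.75; q_2* = 10 + 1/3·83.75/6.4 = 14.362.

q_2* = 14.362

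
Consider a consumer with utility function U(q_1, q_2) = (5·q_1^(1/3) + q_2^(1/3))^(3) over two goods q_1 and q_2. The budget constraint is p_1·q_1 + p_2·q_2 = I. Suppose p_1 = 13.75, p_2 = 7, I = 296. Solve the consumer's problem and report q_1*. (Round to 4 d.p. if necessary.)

q_1* = 19.1293

Numerically q_2/q_1 = 0.246236, so q_1* = 296/(13.75 + 7·0.246236) = 19.1293.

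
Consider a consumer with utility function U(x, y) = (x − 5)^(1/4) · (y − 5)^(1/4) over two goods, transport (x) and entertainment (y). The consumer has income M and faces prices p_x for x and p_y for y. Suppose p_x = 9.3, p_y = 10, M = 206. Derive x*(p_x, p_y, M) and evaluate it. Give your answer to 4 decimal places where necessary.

This is Cobb-Douglas in (x−5, y−5): tangency gives 0.25·p_y·(y−5) = 0.25·p_x·(x−5).
After buying the subsistence bundle (5, 5), a share 0.5 of the remaining income goes to x: x* = 5 + 0.5·(M − 5p_x − 5p_y)/p_x.
Discretionary income = 206 − 5·9.3 − 5·10 = 109.5; x* = 5 + 0.5·109.5/9.3 = 10.8871.

x* = 10.8871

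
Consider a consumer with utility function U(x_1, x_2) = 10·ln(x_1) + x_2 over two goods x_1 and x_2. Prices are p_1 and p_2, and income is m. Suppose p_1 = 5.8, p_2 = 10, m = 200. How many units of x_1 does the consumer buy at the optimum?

x_1* = 17.2414

Set MRS = p_1/p_2: (10/x_1)/1 = p_1/p_2.
So x_1*(p_1,p_2) = 10·p_2/p_1, independent of income; and x_2* = (m − 10·p_2)/p_2.
At the given prices: x_1* = 10·10/5.8 = 17.2414.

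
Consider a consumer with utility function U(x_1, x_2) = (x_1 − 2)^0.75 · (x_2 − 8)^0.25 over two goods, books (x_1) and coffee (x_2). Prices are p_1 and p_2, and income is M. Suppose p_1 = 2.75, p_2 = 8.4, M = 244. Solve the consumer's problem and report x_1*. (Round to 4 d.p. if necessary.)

This is Cobb-Douglas in (x_1−2, x_2−8): tangency gives 0.75·p_2·(x_2−8) = 0.25·p_1·(x_1−2).
After buying the subsistence bundle (2, 8), a share 0.75 of the remaining income goes to x_1: x_1* = 2 + 0.75·(M − 2p_1 − 8p_2)/p_1.
Discretionary income = 244 − 2·2.75 − 8·8.4 = 171.3; x_1* = 2 + 0.75·171.3/2.75 = 48.7182.

x_1* = 48.7182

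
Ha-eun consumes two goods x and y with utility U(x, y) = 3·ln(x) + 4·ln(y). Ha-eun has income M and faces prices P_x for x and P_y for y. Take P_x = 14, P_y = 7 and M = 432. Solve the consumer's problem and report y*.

MU_x/MU_y = (3·y)/(4·x); tangency sets this equal to P_x/P_y.
So 3·P_y·y = 4·P_x·x; combined with the budget, a share 3/7 of income goes to x.
Demand: x*(P_x,P_y,M) = 3/7·M/P_x and y* = 4/7·M/P_y.
At P_x=14, P_y=7, M=432: y* = 4/7·432/7 = 35.2653.

y* = 35.2653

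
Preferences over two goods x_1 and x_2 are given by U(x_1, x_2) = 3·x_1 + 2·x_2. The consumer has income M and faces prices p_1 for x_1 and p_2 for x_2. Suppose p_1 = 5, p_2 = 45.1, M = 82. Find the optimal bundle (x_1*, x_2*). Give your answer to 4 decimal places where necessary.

Linear utility — the consumer picks whichever good has higher MU/price: 3/5 = 0.6 vs 2/45.1 = 0.0443.
x_1 gives more utility per dollar, so spend all income on x_1: x_1* = M/p_1, x_2* = 0.
Numerically: x_1* = 16.4, x_2* = 0.

x_1* = 16.4, x_2* = 0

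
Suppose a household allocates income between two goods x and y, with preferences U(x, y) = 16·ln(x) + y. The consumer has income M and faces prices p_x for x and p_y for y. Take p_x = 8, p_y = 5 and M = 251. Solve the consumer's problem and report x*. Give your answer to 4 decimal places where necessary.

Set MRS = p_x/p_y: (16/x)/1 = p_x/p_y.
So x*(p_x,p_y) = 16·p_y/p_x, independent of income; and y* = (M − 16·p_y)/p_y.
At the given prices: x* = 16·5/8 = 10.

x* = 10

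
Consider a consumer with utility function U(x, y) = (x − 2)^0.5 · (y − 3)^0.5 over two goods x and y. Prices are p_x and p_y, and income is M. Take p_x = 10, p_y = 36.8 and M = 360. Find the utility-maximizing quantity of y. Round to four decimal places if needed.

MRS = (y−3)/(x−2). Tangency with p_x/p_y gives y−3 = (p_x/p_y)·(x−2).
After buying the subsistence bundle (2, 3), a share 0.5 of the remaining income goes to x: x* = 2 + 0.5·(M − 2p_x − 3p_y)/p_x.
Discretionary income = 360 − 2·10 − 3·36.8 = 229.6; y* = 3 + 0.5·229.6/36.8 = 6.1196.

y* = 6.1196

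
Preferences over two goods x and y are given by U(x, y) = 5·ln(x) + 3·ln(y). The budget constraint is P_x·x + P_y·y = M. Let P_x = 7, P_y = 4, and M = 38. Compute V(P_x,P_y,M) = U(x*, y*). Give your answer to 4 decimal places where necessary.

Tangency: MRS = (5/3)·y/x = P_x/P_y.
So 5·P_y·y = 3·P_x·x; combined with the budget, a share 0.625 of income goes to x.
Demand: x*(P_x,P_y,M) = 0.625·M/P_x and y* = 0.375·M/P_y.
At P_x=7, P_y=4, M=38: x* = 0.625·38/7 = 3.3929, y* = 3.5625.
Utility at the optimum: U(3.3929, 3.5625) = 9.9197.

V = 9.9197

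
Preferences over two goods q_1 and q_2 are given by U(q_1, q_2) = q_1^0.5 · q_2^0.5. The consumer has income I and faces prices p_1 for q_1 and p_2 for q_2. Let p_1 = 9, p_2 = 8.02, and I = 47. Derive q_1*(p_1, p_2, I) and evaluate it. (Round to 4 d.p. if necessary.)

The MRS is q_2/q_1. Set MRS = p_1/p_2.
So 0.5·p_2·q_2 = 0.5·p_1·q_1; combined with the budget, a share 0.5 of income goes to q_1.
Demand: q_1*(p_1,p_2,I) = 0.5·I/p_1 and q_2* = 0.5·I/p_2.
At p_1=9, p_2=8.02, I=47: q_1* = 0.5·47/9 = 2.6111.

q_1* = 2.6111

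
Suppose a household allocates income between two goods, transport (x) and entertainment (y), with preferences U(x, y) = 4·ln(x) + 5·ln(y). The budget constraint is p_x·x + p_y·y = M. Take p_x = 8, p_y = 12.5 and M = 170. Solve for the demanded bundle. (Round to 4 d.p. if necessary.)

Demand: x*(p_x,p_y,M) = 4/9·M/p_x and y* = 5/9·M/p_y.
At p_x=8, p_y=12.5, M=170: x* = 4/9·170/8 = 9.4444, y* = 7.5556.

x* = 9.4444, y* = 7.5556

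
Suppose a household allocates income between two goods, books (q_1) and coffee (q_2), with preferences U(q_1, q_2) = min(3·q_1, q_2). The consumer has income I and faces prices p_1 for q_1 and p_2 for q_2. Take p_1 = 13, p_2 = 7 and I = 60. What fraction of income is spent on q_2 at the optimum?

Demand: q_1*(p_1,p_2,I) = I/(p_1 + 3·p_2), q_2* = 3·I/(p_1 + 3·p_2).
Here 13 + 3·7 = 34, giving q_1* = 1.7647 and q_2* = 5.2941.
Expenditure on q_2: 7·5.2941 = 37.0588; share = 0.6176.

share on q_2 = 0.6176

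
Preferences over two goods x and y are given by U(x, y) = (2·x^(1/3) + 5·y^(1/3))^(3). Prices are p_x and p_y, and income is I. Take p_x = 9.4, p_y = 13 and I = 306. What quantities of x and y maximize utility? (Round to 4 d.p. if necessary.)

MRS = MU_x/MU_y = (2/5)·(y/x)^(2/3). Set equal to p_x/p_y.
Solve for the ratio: y/x = [(5/2)·p_x/p_y]^(1.5).
Substitute y = (y/x)·x into the budget: x* = I/(p_x + p_y·(y/x)).
Numerically y/x = 2.43045, so x* = 306/(9.4 + 13·2.43045) = 7.4642 and y* = 2.43045·7.4642 = 18.1413.

x* = 7.4642, y* = 18.1413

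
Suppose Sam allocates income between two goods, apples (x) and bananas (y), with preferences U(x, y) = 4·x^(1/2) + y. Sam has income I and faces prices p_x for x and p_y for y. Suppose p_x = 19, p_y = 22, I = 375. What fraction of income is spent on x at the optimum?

Utility is quasi-linear in y; the FOC for x is 2/√x = p_x/p_y.
Thus x* = (2·p_y/p_x)² — independent of I — with the rest of income spent on y.
Plugging in: x* = (2·22/19)² = 5.3629, y* = 12.4139.
Expenditure on x: 19·5.3629 = 101.8947; share = 0.2717.

share on x = 0.2717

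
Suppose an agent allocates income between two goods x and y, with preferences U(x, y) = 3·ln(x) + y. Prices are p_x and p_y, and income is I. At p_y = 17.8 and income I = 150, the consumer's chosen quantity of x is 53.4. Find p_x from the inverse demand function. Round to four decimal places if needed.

p_x = 1

Set MRS = p_x/p_y: (3/x)/1 = p_x/p_y.
So x*(p_x,p_y) = 3·p_y/p_x, independent of income; and y* = (I − 3·p_y)/p_y.
Set x* = 53.4 in the demand function and solve for p_x: p_x = 1.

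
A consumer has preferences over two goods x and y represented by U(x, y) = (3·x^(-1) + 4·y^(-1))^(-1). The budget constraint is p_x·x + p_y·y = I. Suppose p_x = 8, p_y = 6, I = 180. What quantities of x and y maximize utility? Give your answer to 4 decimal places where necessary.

x* = 11.25, y* = 15

MU_x ∝ 3·x^(-2), MU_y ∝ 4·y^(-2), so MRS = (3/4)·(y/x)^(2) = p_x/p_y.
Hence y/x = ((4/3)·p_x/p_y)^(1/(2)), i.e. raised to the 0.5 power.
Substitute y = (y/x)·x into the budget: x* = I/(p_x + p_y·(y/x)).
Numerically y/x = 1.333333, so x* = 180/(8 + 6·1.333333) = 11.25 and y* = 1.333333·11.25 = 15.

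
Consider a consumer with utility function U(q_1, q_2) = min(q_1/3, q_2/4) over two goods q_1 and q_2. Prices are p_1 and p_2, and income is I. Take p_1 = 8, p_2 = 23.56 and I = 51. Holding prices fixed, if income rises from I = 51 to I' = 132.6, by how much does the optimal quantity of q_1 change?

Δq_1* = 2.0704

With perfect complements, no substitution: consume in ratio q_1:q_2 = 3:4.
Budget: p_1·q_1 + p_2·(4/3)·q_1 = I, so (3·p_1 + 4·p_2)·q_1 = 3·I.
Demand: q_1*(p_1,p_2,I) = 3·I/(3·p_1 + 4·p_2), q_2* = 4·I/(3·p_1 + 4·p_2).
Here 3·8 + 4·23.56 = 118.24, giving q_1* = 1.294.
At I' = 132.6: q_1* = 3.3643. Change: 3.3643 − 1.294 = 2.0704.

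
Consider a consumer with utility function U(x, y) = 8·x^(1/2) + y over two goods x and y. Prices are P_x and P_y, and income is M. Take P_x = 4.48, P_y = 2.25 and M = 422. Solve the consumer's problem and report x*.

Utility is quasi-linear in y; the FOC for x is 4/√x = P_x/P_y.
Thus x* = (4·P_y/P_x)² — independent of M — with the rest of income spent on y.
Plugging in: x* = (4·2.25/4.48)² = 4.0358.

x* = 4.0358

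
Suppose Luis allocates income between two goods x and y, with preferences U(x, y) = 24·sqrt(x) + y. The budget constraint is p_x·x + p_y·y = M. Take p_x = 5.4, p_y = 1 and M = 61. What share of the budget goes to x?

Utility is quasi-linear in y; the FOC for x is 12/√x = p_x/p_y.
Solve: √x = 12·p_y/p_x, so x*(p_x,p_y) = (12·p_y/p_x)², and y* = (M − p_x·x*)/p_y.
Plugging in: x* = (12·1/5.4)² = 4.9383, y* = 34.3333.
Expenditure on x: 5.4·4.9383 = 26.6667; share = 0.4372.

share on x = 0.4372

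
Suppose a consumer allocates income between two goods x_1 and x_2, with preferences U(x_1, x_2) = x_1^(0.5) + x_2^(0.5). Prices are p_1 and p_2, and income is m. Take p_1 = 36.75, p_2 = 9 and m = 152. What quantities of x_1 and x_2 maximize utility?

From the CES first-order condition, (x_2/x_1)^(0.5) = p_1/p_2.
Hence x_2/x_1 = (p_1/p_2)^(1/(0.5)), i.e. raised to the 2 power.
With the ratio pinned down, the budget gives x_1* = m/(p_1 + p_2·(x_2/x_1)) and x_2* = (x_2/x_1)·x_1*.
Numerically x_2/x_1 = 16.673611, so x_1* = 152/(36.75 + 9·16.673611) = 0.8137 and x_2* = 16.673611·0.8137 = 13.5665.

x_1* = 0.8137, x_2* = 13.5665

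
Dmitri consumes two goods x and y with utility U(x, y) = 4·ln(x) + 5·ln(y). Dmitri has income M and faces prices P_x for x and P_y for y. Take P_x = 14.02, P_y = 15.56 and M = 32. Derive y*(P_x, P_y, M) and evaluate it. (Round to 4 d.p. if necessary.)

y* = 1.1425

Demand: x*(P_x,P_y,M) = 4/9·M/P_x and y* = 5/9·M/P_y.
At P_x=14.02, P_y=15.56, M=32: y* = 5/9·32/15.56 = 1.1425.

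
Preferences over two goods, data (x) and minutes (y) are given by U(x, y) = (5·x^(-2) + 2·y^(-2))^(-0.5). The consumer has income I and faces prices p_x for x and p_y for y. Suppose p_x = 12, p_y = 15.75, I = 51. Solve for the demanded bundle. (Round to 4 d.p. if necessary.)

x* = 2.2567, y* = 1.5187

MRS = MU_x/MU_y = (5/2)·(y/x)^(3). Set equal to p_x/p_y.
Hence y/x = ((2/5)·p_x/p_y)^(1/(3)), i.e. raised to the 1/3 power.
Substitute y = (y/x)·x into the budget: x* = I/(p_x + p_y·(y/x)).
Numerically y/x = 0.672956, so x* = 51/(12 + 15.75·0.672956) = 2.2567 and y* = 0.672956·2.2567 = 1.5187.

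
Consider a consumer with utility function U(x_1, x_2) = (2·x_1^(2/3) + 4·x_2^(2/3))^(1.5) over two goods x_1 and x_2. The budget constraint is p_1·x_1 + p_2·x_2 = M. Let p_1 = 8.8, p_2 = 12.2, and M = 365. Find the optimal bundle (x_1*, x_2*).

x_1* = 8.0346, x_2* = 24.1226

MU_x_1 ∝ 2·x_1^(-1/3), MU_x_2 ∝ 4·x_2^(-1/3), so MRS = (1/2)·(x_2/x_1)^(1/3) = p_1/p_2.
Hence x_2/x_1 = (2·p_1/p_2)^(1/(1/3)), i.e. raised to the 3 power.
Substitute x_2 = (x_2/x_1)·x_1 into the budget: x_1* = M/(p_1 + p_2·(x_2/x_1)).
Numerically x_2/x_1 = 3.002331, so x_1* = 365/(8.8 + 12.2·3.002331) = 8.0346 and x_2* = 3.002331·8.0346 = 24.1226.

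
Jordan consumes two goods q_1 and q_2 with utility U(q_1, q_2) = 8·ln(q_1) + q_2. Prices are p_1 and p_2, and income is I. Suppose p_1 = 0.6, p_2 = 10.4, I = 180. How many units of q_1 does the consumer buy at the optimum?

MU_q_1 = 8/q_1, MU_q_2 = 1. Tangency: 8/q_1 = p_1/p_2.
So q_1*(p_1,p_2) = 8·p_2/p_1, independent of income; and q_2* = (I − 8·p_2)/p_2.
At the given prices: q_1* = 8·10.4/0.6 = 138.6667.

q_1* = 138.6667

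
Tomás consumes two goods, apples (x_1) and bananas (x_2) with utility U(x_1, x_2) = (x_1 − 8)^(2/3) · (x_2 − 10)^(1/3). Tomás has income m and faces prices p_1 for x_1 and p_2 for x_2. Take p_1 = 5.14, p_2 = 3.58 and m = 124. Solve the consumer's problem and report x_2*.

x_2* = 14.3836

This is Cobb-Douglas in (x_1−8, x_2−10): tangency gives 2/3·p_2·(x_2−10) = 1/3·p_1·(x_1−8).
Substituting into the budget: x_1* = 8 + 2/3·(m − 8·p_1 − 10·p_2)/p_1, and x_2* = 10 + 1/3·(…)/p_2.
Discretionary income = 124 − 8·5.14 − 10·3.58 = 47.08; x_2* = 10 + 1/3·47.08/3.58 = 14.3836.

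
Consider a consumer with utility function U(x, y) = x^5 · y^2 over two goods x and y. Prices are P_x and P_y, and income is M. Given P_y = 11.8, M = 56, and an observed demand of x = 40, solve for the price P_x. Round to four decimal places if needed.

P_x = 1

MU_x/MU_y = (5·y)/(2·x); tangency sets this equal to P_x/P_y.
So 5·P_y·y = 2·P_x·x; combined with the budget, a share 5/7 of income goes to x.
Demand: x*(P_x,P_y,M) = 5/7·M/P_x and y* = 2/7·M/P_y.
Set x* = 40 in the demand function and solve for P_x: P_x = 1.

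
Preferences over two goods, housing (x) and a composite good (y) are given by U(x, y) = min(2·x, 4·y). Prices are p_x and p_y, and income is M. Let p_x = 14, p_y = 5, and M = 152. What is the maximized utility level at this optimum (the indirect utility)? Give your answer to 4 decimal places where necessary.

V = 18.4242

With perfect complements, no substitution: consume in ratio x:y = 4:2.
Budget: p_x·x + p_y·(1/2)·x = M, so (4·p_x + 2·p_y)·x = 4·M.
Demand: x*(p_x,p_y,M) = 4·M/(4·p_x + 2·p_y), y* = 2·M/(4·p_x + 2·p_y).
Here 4·14 + 2·5 = 66, giving x* = 9.2121 and y* = 4.6061.
Utility at the optimum: U(9.2121, 4.6061) = 18.4242.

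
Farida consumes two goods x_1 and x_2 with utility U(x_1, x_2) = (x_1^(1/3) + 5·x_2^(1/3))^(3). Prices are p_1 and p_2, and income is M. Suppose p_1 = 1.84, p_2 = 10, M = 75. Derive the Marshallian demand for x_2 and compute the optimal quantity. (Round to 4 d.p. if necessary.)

x_2* = 6.206

From the CES first-order condition, (1/5)·(x_2/x_1)^(2/3) = p_1/p_2.
Hence x_2/x_1 = (5·p_1/p_2)^(1/(2/3)), i.e. raised to the 1.5 power.
With the ratio pinned down, the budget gives x_1* = M/(p_1 + p_2·(x_2/x_1)) and x_2* = (x_2/x_1)·x_1*.
Numerically x_2/x_1 = 0.882433, so x_1* = 75/(1.84 + 10·0.882433) = 7.0328 and x_2* = 0.882433·7.0328 = 6.206.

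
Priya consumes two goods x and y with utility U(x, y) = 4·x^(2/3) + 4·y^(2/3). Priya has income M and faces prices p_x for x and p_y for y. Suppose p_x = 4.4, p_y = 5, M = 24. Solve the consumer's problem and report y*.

MRS = MU_x/MU_y = (y/x)^(1/3). Set equal to p_x/p_y.
Hence y/x = (p_x/p_y)^(1/(1/3)), i.e. raised to the 3 power.
Substitute y = (y/x)·x into the budget: x* = M/(p_x + p_y·(y/x)).
Numerically y/x = 0.681472, so x* = 24/(4.4 + 5·0.681472) = 3.074 and y* = 0.681472·3.074 = 2.0949.

y* = 2.0949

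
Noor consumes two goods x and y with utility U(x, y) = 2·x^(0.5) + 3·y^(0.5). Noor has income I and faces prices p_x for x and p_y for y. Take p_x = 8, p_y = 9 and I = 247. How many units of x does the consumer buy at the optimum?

Substitute y = (y/x)·x into the budget: x* = I/(p_x + p_y·(y/x)).
Numerically y/x = 1.777778, so x* = 247/(8 + 9·1.777778) = 10.2917.

x* = 10.2917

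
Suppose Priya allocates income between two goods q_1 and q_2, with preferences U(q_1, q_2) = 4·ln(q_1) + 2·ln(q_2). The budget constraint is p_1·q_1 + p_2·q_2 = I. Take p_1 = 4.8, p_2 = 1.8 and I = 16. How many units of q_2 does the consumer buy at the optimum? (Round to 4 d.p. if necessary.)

MU_q_1/MU_q_2 = (4·q_2)/(2·q_1); tangency sets this equal to p_1/p_2.
So 4·p_2·q_2 = 2·p_1·q_1; combined with the budget, a share 2/3 of income goes to q_1.
Demand: q_1*(p_1,p_2,I) = 2/3·I/p_1 and q_2* = 1/3·I/p_2.
At p_1=4.8, p_2=1.8, I=16: q_2* = 1/3·16/1.8 = 2.963.

q_2* = 2.963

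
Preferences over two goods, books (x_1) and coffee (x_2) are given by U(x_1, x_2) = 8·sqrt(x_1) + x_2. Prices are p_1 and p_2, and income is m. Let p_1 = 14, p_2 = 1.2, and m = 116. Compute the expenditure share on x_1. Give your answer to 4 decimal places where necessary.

share on x_1 = 0.0142

MU_x_1 = 4/√x_1, MU_x_2 = 1. Tangency: 4/√x_1 = p_1/p_2.
Thus x_1* = (4·p_2/p_1)² — independent of m — with the rest of income spent on x_2.
Plugging in: x_1* = (4·1.2/14)² = 0.1176, x_2* = 95.2952.
Expenditure on x_1: 14·0.1176 = 1.6457; share = 0.0142.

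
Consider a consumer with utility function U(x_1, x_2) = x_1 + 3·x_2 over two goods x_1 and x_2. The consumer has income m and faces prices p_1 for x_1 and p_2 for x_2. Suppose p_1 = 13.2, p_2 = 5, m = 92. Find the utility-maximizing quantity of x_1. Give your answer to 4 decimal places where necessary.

Linear utility — the consumer picks whichever good has higher MU/price: 1/13.2 = 0.0758 vs 3/5 = 0.6.
x_2 gives more utility per dollar, so spend all income on x_2: x_2* = m/p_2, x_1* = 0.
Numerically: x_1* = 0, x_2* = 18.4.

x_1* = 0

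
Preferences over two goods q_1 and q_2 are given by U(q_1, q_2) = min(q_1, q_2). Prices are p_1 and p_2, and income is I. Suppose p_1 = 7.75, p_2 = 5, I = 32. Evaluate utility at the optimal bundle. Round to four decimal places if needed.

V = 2.5098

With perfect complements, no substitution: consume in ratio q_1:q_2 = 1:1.
Budget: p_1·q_1 + p_2·q_1 = I, so (p_1 + p_2)·q_1 = I.
Demand: q_1*(p_1,p_2,I) = I/(p_1 + p_2), q_2* = I/(p_1 + p_2).
Here 7.75 + 5 = 12.75, giving q_1* = 2.5098 and q_2* = 2.5098.
Utility at the optimum: U(2.5098, 2.5098) = 2.5098.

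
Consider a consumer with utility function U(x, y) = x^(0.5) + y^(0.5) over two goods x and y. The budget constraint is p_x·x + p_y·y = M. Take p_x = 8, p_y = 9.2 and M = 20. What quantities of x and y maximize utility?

x* = 1.3372, y* = 1.0111

MU_x ∝ x^(-0.5), MU_y ∝ y^(-0.5), so MRS = (y/x)^(0.5) = p_x/p_y.
Solve for the ratio: y/x = [p_x/p_y]^(2).
With the ratio pinned down, the budget gives x* = M/(p_x + p_y·(y/x)) and y* = (y/x)·x*.
Numerically y/x = 0.756144, so x* = 20/(8 + 9.2·0.756144) = 1.3372 and y* = 0.756144·1.3372 = 1.0111.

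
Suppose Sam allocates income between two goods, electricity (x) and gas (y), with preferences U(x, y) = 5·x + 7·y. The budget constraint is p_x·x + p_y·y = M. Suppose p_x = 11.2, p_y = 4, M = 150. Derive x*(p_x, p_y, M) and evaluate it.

x* = 0

Linear utility — the consumer picks whichever good has higher MU/price: 5/11.2 = 0.4464 vs 7/4 = 1.75.
y gives more utility per dollar, so spend all income on y: y* = M/p_y, x* = 0.
Numerically: x* = 0, y* = 37.5.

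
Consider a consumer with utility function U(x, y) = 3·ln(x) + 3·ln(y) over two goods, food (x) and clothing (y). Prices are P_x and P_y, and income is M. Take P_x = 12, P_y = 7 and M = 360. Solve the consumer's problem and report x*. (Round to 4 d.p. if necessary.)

x* = 15

Tangency: MRS = y/x = P_x/P_y.
Rearranging, P_y·y = P_x·x. Substituting into the budget gives P_x·x·(1 + 1) = M.
Demand: x*(P_x,P_y,M) = 0.5·M/P_x and y* = 0.5·M/P_y.
At P_x=12, P_y=7, M=360: x* = 0.5·360/12 = 15.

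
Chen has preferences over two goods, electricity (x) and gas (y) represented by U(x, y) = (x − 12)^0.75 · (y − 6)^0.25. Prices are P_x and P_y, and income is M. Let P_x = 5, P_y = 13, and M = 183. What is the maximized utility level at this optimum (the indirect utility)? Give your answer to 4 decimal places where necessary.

V = 4.0391

This is Cobb-Douglas in (x−12, y−6): tangency gives 0.75·P_y·(y−6) = 0.25·P_x·(x−12).
After buying the subsistence bundle (12, 6), a share 0.75 of the remaining income goes to x: x* = 12 + 0.75·(M − 12P_x − 6P_y)/P_x.
Discretionary income = 183 − 12·5 − 6·13 = 45; x* = 12 + 0.75·45/5 = 18.75; y* = 6 + 0.25·45/13 = 6.8654.
Utility at the optimum: U(18.75, 6.8654) = 4.0391.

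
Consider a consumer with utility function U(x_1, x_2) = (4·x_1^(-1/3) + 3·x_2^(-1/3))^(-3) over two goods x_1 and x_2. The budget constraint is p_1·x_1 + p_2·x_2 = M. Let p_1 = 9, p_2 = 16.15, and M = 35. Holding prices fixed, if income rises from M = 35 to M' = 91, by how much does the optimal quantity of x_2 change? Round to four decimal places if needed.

Δx_2* = 1.6734

MRS = MU_x_1/MU_x_2 = (4/3)·(x_2/x_1)^(4/3). Set equal to p_1/p_2.
Solve for the ratio: x_2/x_1 = [(3/4)·p_1/p_2]^(0.75).
With the ratio pinned down, the budget gives x_1* = M/(p_1 + p_2·(x_2/x_1)) and x_2* = (x_2/x_1)·x_1*.
Numerically x_2/x_1 = 0.519815, so x_1* = 35/(9 + 16.15·0.519815) = 2.0121 and x_2* = 0.519815·2.0121 = 1.0459.
At M' = 91: x_2* = 2.7194. Change: 2.7194 − 1.0459 = 1.6734.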